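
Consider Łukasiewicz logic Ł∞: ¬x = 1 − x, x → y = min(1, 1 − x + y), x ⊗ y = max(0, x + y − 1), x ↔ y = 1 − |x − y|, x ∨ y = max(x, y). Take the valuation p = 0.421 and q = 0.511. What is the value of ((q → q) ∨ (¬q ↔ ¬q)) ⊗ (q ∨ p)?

0.511

q → q = min(1, 1 − 0.511 + 0.511) = min(1, 1.000) = 1.000
¬q = 1 − 0.511 = 0.489
¬q ↔ ¬q = 1 − |0.489 − 0.489| = 1 − 0.000 = 1.000
(q → q) ∨ (¬q ↔ ¬q) = max(1.000, 1.000) = 1.000
q ∨ p = max(0.511, 0.421) = 0.511
((q → q) ∨ (¬q ↔ ¬q)) ⊗ (q ∨ p) = max(0, 1.000 + 0.511 − 1) = max(0, 0.511) = 0.511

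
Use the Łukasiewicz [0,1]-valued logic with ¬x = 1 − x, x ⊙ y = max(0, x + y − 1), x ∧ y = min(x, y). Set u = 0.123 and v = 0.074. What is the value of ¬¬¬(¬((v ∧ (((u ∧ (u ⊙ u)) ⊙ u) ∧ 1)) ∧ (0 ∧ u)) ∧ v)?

0.926

u ⊙ u = max(0, 0.123 + 0.123 − 1) = max(0, -0.754) = 0.000
u ∧ (u ⊙ u) = min(0.123, 0.000) = 0.000
(u ∧ (u ⊙ u)) ⊙ u = max(0, 0.000 + 0.123 − 1) = max(0, -0.877) = 0.000
((u ∧ (u ⊙ u)) ⊙ u) ∧ 1 = min(0.000, 1.000) = 0.000
v ∧ (((u ∧ (u ⊙ u)) ⊙ u) ∧ 1) = min(0.074, 0.000) = 0.000
0 ∧ u = min(0.000, 0.123) = 0.000
(v ∧ (((u ∧ (u ⊙ u)) ⊙ u) ∧ 1)) ∧ (0 ∧ u) = min(0.000, 0.000) = 0.000
¬((v ∧ (((u ∧ (u ⊙ u)) ⊙ u) ∧ 1)) ∧ (0 ∧ u)) = 1 − 0.000 = 1.000
¬((v ∧ (((u ∧ (u ⊙ u)) ⊙ u) ∧ 1)) ∧ (0 ∧ u)) ∧ v = min(1.000, 0.074) = 0.074
¬(¬((v ∧ (((u ∧ (u ⊙ u)) ⊙ u) ∧ 1)) ∧ (0 ∧ u)) ∧ v) = 1 − 0.074 = 0.926
¬¬(¬((v ∧ (((u ∧ (u ⊙ u)) ⊙ u) ∧ 1)) ∧ (0 ∧ u)) ∧ v) = 1 − 0.926 = 0.074
¬¬¬(¬((v ∧ (((u ∧ (u ⊙ u)) ⊙ u) ∧ 1)) ∧ (0 ∧ u)) ∧ v) = 1 − 0.074 = 0.926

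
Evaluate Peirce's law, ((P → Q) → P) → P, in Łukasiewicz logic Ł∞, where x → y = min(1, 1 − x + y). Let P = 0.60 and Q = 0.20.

0.60

P → Q = min(1, 1 − 0.60 + 0.20) = min(1, 0.60) = 0.60
(P → Q) → P = min(1, 1 − 0.60 + 0.60) = min(1, 1.00) = 1.00
((P → Q) → P) → P = min(1, 1 − 1.00 + 0.60) = min(1, 0.60) = 0.60
(The value 0.60 < 1 shows this instance is not satisfied; not a Ł∞-tautology in general.)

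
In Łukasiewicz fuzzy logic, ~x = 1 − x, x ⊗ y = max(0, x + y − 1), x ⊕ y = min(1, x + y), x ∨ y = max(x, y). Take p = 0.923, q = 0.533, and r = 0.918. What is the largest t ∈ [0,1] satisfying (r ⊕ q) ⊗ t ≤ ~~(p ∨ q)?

0.923

r ⊕ q = min(1, 0.918 + 0.533) = min(1, 1.451) = 1.000
So the left factor is r ⊕ q = 1.000.
p ∨ q = max(0.923, 0.533) = 0.923
~(p ∨ q) = 1 − 0.923 = 0.077
~~(p ∨ q) = 1 − 0.077 = 0.923
So the right-hand bound is ~~(p ∨ q) = 0.923.
The residuum of the Łukasiewicz t-norm gives the supremum: min(1, 1 − 1.000 + 0.923).
1 − 1.000 + 0.923 = 0.923, so t = min(1, 0.923) = 0.923.
Check: 1.000 ⊗ 0.923 = max(0, 0.923) = 0.923 ≤ 0.923.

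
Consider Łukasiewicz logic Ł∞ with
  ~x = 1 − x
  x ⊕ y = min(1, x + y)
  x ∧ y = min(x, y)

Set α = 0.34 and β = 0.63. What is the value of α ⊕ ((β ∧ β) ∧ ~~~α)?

β ∧ β = min(0.63, 0.63) = 0.63
~α = 1 − 0.34 = 0.66
~~α = 1 − 0.66 = 0.34
~~~α = 1 − 0.34 = 0.66
(β ∧ β) ∧ ~~~α = min(0.63, 0.66) = 0.63
α ⊕ ((β ∧ β) ∧ ~~~α) = min(1, 0.34 + 0.63) = min(1, 0.97) = 0.97

0.97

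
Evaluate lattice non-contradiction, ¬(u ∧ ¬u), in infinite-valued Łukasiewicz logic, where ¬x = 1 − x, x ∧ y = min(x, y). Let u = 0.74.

¬u = 1 − 0.74 = 0.26
u ∧ ¬u = min(0.74, 0.26) = 0.26
¬(u ∧ ¬u) = 1 − 0.26 = 0.74
(The value 0.74 < 1 shows this instance is not satisfied; not a Ł∞-tautology — its value is 1 − min(a, 1−a).)

0.74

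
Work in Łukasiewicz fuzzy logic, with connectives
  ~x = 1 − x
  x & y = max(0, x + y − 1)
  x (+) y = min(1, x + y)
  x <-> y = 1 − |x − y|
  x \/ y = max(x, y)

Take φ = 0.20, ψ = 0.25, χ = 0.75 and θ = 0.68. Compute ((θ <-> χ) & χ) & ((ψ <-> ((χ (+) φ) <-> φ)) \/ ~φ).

θ <-> χ = 1 − |0.68 − 0.75| = 1 − 0.07 = 0.93
(θ <-> χ) & χ = max(0, 0.93 + 0.75 − 1) = max(0, 0.68) = 0.68
χ (+) φ = min(1, 0.75 + 0.20) = min(1, 0.95) = 0.95
(χ (+) φ) <-> φ = 1 − |0.95 − 0.20| = 1 − 0.75 = 0.25
ψ <-> ((χ (+) φ) <-> φ) = 1 − |0.25 − 0.25| = 1 − 0.00 = 1.00
~φ = 1 − 0.20 = 0.80
(ψ <-> ((χ (+) φ) <-> φ)) \/ ~φ = max(1.00, 0.80) = 1.00
((θ <-> χ) & χ) & ((ψ <-> ((χ (+) φ) <-> φ)) \/ ~φ) = max(0, 0.68 + 1.00 − 1) = max(0, 0.68) = 0.68

0.68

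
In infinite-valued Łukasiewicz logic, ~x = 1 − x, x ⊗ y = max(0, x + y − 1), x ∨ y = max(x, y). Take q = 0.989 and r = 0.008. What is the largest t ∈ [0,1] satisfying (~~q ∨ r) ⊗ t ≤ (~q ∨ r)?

0.022

~q = 1 − 0.989 = 0.011
~~q = 1 − 0.011 = 0.989
~~q ∨ r = max(0.989, 0.008) = 0.989
So the left factor is ~~q ∨ r = 0.989.
~q ∨ r = max(0.011, 0.008) = 0.011
So the right-hand bound is ~q ∨ r = 0.011.
The residuum of the Łukasiewicz t-norm gives the supremum: min(1, 1 − 0.989 + 0.011).
1 − 0.989 + 0.011 = 0.022, so t = min(1, 0.022) = 0.022.
Check: 0.989 ⊗ 0.022 = max(0, 0.011) = 0.011 ≤ 0.011.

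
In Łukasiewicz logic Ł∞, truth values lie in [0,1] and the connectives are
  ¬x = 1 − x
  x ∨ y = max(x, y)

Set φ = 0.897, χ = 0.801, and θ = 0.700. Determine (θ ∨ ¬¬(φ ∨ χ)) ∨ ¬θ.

0.897

φ ∨ χ = max(0.897, 0.801) = 0.897
¬(φ ∨ χ) = 1 − 0.897 = 0.103
¬¬(φ ∨ χ) = 1 − 0.103 = 0.897
θ ∨ ¬¬(φ ∨ χ) = max(0.700, 0.897) = 0.897
¬θ = 1 − 0.700 = 0.300
(θ ∨ ¬¬(φ ∨ χ)) ∨ ¬θ = max(0.897, 0.300) = 0.897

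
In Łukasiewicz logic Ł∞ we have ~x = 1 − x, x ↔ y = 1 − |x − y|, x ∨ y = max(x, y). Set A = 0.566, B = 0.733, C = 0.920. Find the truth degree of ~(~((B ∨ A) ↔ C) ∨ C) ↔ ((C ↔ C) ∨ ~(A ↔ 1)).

0.080

B ∨ A = max(0.733, 0.566) = 0.733
(B ∨ A) ↔ C = 1 − |0.733 − 0.920| = 1 − 0.187 = 0.813
~((B ∨ A) ↔ C) = 1 − 0.813 = 0.187
~((B ∨ A) ↔ C) ∨ C = max(0.187, 0.920) = 0.920
~(~((B ∨ A) ↔ C) ∨ C) = 1 − 0.920 = 0.080
C ↔ C = 1 − |0.920 − 0.920| = 1 − 0.000 = 1.000
A ↔ 1 = 1 − |0.566 − 1.000| = 1 − 0.434 = 0.566
~(A ↔ 1) = 1 − 0.566 = 0.434
(C ↔ C) ∨ ~(A ↔ 1) = max(1.000, 0.434) = 1.000
~(~((B ∨ A) ↔ C) ∨ C) ↔ ((C ↔ C) ∨ ~(A ↔ 1)) = 1 − |0.080 − 1.000| = 1 − 0.920 = 0.080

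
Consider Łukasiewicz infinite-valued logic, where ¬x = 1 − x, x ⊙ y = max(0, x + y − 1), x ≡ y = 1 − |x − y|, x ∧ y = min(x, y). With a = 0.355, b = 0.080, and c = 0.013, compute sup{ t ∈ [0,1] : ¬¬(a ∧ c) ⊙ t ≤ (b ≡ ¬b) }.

1.000

a ∧ c = min(0.355, 0.013) = 0.013
¬(a ∧ c) = 1 − 0.013 = 0.987
¬¬(a ∧ c) = 1 − 0.987 = 0.013
So the left factor is ¬¬(a ∧ c) = 0.013.
¬b = 1 − 0.080 = 0.920
b ≡ ¬b = 1 − |0.080 − 0.920| = 1 − 0.840 = 0.160
So the right-hand bound is b ≡ ¬b = 0.160.
The residuum of the Łukasiewicz t-norm gives the supremum: min(1, 1 − 0.013 + 0.160).
1 − 0.013 + 0.160 = 1.147, so t = min(1, 1.147) = 1.000.
Check: 0.013 ⊙ 1.000 = max(0, 0.013) = 0.013 ≤ 0.160.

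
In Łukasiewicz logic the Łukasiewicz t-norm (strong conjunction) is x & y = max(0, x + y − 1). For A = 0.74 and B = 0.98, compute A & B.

A & B = max(0, 0.74 + 0.98 − 1) = max(0, 0.72) = 0.72
For comparison, the Gödel (minimum) t-norm min(x, y) would give 0.74.

0.72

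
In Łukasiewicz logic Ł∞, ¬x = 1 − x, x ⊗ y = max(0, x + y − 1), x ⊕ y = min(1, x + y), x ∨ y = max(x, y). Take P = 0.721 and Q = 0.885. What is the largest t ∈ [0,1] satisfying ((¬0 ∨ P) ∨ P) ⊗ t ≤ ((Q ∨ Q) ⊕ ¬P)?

¬0 = 1 − 0.000 = 1.000
¬0 ∨ P = max(1.000, 0.721) = 1.000
(¬0 ∨ P) ∨ P = max(1.000, 0.721) = 1.000
So the left factor is (¬0 ∨ P) ∨ P = 1.000.
Q ∨ Q = max(0.885, 0.885) = 0.885
¬P = 1 − 0.721 = 0.279
(Q ∨ Q) ⊕ ¬P = min(1, 0.885 + 0.279) = min(1, 1.164) = 1.000
So the right-hand bound is (Q ∨ Q) ⊕ ¬P = 1.000.
The residuum of the Łukasiewicz t-norm gives the supremum: min(1, 1 − 1.000 + 1.000).
1 − 1.000 + 1.000 = 1.000, so t = min(1, 1.000) = 1.000.
Check: 1.000 ⊗ 1.000 = max(0, 1.000) = 1.000 ≤ 1.000.

1.000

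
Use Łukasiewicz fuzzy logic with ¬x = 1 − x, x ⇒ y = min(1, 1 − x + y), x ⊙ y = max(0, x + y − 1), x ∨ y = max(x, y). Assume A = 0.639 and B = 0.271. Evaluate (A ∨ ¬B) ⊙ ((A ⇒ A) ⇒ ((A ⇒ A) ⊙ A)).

¬B = 1 − 0.271 = 0.729
A ∨ ¬B = max(0.639, 0.729) = 0.729
A ⇒ A = min(1, 1 − 0.639 + 0.639) = min(1, 1.000) = 1.000
(A ⇒ A) ⊙ A = max(0, 1.000 + 0.639 − 1) = max(0, 0.639) = 0.639
(A ⇒ A) ⇒ ((A ⇒ A) ⊙ A) = min(1, 1 − 1.000 + 0.639) = min(1, 0.639) = 0.639
(A ∨ ¬B) ⊙ ((A ⇒ A) ⇒ ((A ⇒ A) ⊙ A)) = max(0, 0.729 + 0.639 − 1) = max(0, 0.368) = 0.368

0.368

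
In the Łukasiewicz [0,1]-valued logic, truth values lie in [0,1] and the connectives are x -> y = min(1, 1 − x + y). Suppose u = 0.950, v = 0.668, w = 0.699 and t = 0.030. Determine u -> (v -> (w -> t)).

0.713

w -> t = min(1, 1 − 0.699 + 0.030) = min(1, 0.331) = 0.331
v -> (w -> t) = min(1, 1 − 0.668 + 0.331) = min(1, 0.663) = 0.663
u -> (v -> (w -> t)) = min(1, 1 − 0.950 + 0.663) = min(1, 0.713) = 0.713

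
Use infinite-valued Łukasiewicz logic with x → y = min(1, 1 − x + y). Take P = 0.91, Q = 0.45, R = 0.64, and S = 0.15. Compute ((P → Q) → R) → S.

0.15

P → Q = min(1, 1 − 0.91 + 0.45) = min(1, 0.54) = 0.54
(P → Q) → R = min(1, 1 − 0.54 + 0.64) = min(1, 1.10) = 1.00
((P → Q) → R) → S = min(1, 1 − 1.00 + 0.15) = min(1, 0.15) = 0.15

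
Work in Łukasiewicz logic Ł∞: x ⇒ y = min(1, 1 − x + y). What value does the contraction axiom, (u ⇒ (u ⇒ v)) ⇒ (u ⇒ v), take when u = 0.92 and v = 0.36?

u ⇒ v = min(1, 1 − 0.92 + 0.36) = min(1, 0.44) = 0.44
u ⇒ (u ⇒ v) = min(1, 1 − 0.92 + 0.44) = min(1, 0.52) = 0.52
(u ⇒ (u ⇒ v)) ⇒ (u ⇒ v) = min(1, 1 − 0.52 + 0.44) = min(1, 0.92) = 0.92
(The value 0.92 < 1 shows this instance is not satisfied; fails in Ł∞ (the t-norm is not idempotent).)

0.92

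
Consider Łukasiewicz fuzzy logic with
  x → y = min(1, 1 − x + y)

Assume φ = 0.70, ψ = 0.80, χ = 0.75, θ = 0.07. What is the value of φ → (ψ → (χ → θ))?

0.82

χ → θ = min(1, 1 − 0.75 + 0.07) = min(1, 0.32) = 0.32
ψ → (χ → θ) = min(1, 1 − 0.80 + 0.32) = min(1, 0.52) = 0.52
φ → (ψ → (χ → θ)) = min(1, 1 − 0.70 + 0.52) = min(1, 0.82) = 0.82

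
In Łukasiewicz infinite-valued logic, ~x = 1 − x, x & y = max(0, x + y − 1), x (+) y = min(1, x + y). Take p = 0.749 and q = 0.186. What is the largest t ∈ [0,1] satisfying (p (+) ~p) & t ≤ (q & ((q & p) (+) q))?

~p = 1 − 0.749 = 0.251
p (+) ~p = min(1, 0.749 + 0.251) = min(1, 1.000) = 1.000
So the left factor is p (+) ~p = 1.000.
q & p = max(0, 0.186 + 0.749 − 1) = max(0, -0.065) = 0.000
(q & p) (+) q = min(1, 0.000 + 0.186) = min(1, 0.186) = 0.186
q & ((q & p) (+) q) = max(0, 0.186 + 0.186 − 1) = max(0, -0.628) = 0.000
So the right-hand bound is q & ((q & p) (+) q) = 0.000.
The residuum of the Łukasiewicz t-norm gives the supremum: min(1, 1 − 1.000 + 0.000).
1 − 1.000 + 0.000 = 0.000, so t = min(1, 0.000) = 0.000.
Check: 1.000 & 0.000 = max(0, 0.000) = 0.000 ≤ 0.000.

0.000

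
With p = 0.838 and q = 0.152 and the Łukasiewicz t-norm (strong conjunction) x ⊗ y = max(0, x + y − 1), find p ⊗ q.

0.000

p ⊗ q = max(0, 0.838 + 0.152 − 1) = max(0, -0.010) = 0.000
For comparison, the Gödel (minimum) t-norm min(x, y) would give 0.152.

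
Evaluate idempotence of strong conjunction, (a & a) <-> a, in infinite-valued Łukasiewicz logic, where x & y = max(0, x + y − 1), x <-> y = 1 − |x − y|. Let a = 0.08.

0.92

a & a = max(0, 0.08 + 0.08 − 1) = max(0, -0.84) = 0.00
(a & a) <-> a = 1 − |0.00 − 0.08| = 1 − 0.08 = 0.92
(The value 0.92 < 1 shows this instance is not satisfied; fails in Ł∞ since a ⊗ a = max(0, 2a−1) ≠ a in general.)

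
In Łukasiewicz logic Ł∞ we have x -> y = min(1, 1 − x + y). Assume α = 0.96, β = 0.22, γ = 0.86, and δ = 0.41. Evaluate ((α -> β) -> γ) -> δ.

α -> β = min(1, 1 − 0.96 + 0.22) = min(1, 0.26) = 0.26
(α -> β) -> γ = min(1, 1 − 0.26 + 0.86) = min(1, 1.60) = 1.00
((α -> β) -> γ) -> δ = min(1, 1 − 1.00 + 0.41) = min(1, 0.41) = 0.41

0.41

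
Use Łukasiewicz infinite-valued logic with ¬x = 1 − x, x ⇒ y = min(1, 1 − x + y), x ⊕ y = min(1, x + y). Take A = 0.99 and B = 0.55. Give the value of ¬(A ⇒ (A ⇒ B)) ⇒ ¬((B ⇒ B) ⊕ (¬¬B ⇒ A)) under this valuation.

A ⇒ B = min(1, 1 − 0.99 + 0.55) = min(1, 0.56) = 0.56
A ⇒ (A ⇒ B) = min(1, 1 − 0.99 + 0.56) = min(1, 0.57) = 0.57
¬(A ⇒ (A ⇒ B)) = 1 − 0.57 = 0.43
B ⇒ B = min(1, 1 − 0.55 + 0.55) = min(1, 1.00) = 1.00
¬B = 1 − 0.55 = 0.45
¬¬B = 1 − 0.45 = 0.55
¬¬B ⇒ A = min(1, 1 − 0.55 + 0.99) = min(1, 1.44) = 1.00
(B ⇒ B) ⊕ (¬¬B ⇒ A) = min(1, 1.00 + 1.00) = min(1, 2.00) = 1.00
¬((B ⇒ B) ⊕ (¬¬B ⇒ A)) = 1 − 1.00 = 0.00
¬(A ⇒ (A ⇒ B)) ⇒ ¬((B ⇒ B) ⊕ (¬¬B ⇒ A)) = min(1, 1 − 0.43 + 0.00) = min(1, 0.57) = 0.57

0.57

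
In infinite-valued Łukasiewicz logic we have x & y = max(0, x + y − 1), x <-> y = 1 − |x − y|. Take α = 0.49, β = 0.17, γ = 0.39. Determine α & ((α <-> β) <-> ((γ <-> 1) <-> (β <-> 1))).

α <-> β = 1 − |0.49 − 0.17| = 1 − 0.32 = 0.68
γ <-> 1 = 1 − |0.39 − 1.00| = 1 − 0.61 = 0.39
β <-> 1 = 1 − |0.17 − 1.00| = 1 − 0.83 = 0.17
(γ <-> 1) <-> (β <-> 1) = 1 − |0.39 − 0.17| = 1 − 0.22 = 0.78
(α <-> β) <-> ((γ <-> 1) <-> (β <-> 1)) = 1 − |0.68 − 0.78| = 1 − 0.10 = 0.90
α & ((α <-> β) <-> ((γ <-> 1) <-> (β <-> 1))) = max(0, 0.49 + 0.90 − 1) = max(0, 0.39) = 0.39

0.39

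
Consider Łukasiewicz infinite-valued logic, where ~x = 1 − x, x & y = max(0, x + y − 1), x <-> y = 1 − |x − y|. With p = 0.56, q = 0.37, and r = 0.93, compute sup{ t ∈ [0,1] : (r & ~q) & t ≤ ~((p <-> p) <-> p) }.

~q = 1 − 0.37 = 0.63
r & ~q = max(0, 0.93 + 0.63 − 1) = max(0, 0.56) = 0.56
So the left factor is r & ~q = 0.56.
p <-> p = 1 − |0.56 − 0.56| = 1 − 0.00 = 1.00
(p <-> p) <-> p = 1 − |1.00 − 0.56| = 1 − 0.44 = 0.56
~((p <-> p) <-> p) = 1 − 0.56 = 0.44
So the right-hand bound is ~((p <-> p) <-> p) = 0.44.
The residuum of the Łukasiewicz t-norm gives the supremum: min(1, 1 − 0.56 + 0.44).
1 − 0.56 + 0.44 = 0.88, so t = min(1, 0.88) = 0.88.
Check: 0.56 & 0.88 = max(0, 0.44) = 0.44 ≤ 0.44.

0.88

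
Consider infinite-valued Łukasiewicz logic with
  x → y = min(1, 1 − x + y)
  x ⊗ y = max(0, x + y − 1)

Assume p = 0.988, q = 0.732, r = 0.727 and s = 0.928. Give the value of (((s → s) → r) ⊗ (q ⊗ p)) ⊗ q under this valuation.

s → s = min(1, 1 − 0.928 + 0.928) = min(1, 1.000) = 1.000
(s → s) → r = min(1, 1 − 1.000 + 0.727) = min(1, 0.727) = 0.727
q ⊗ p = max(0, 0.732 + 0.988 − 1) = max(0, 0.720) = 0.720
((s → s) → r) ⊗ (q ⊗ p) = max(0, 0.727 + 0.720 − 1) = max(0, 0.447) = 0.447
(((s → s) → r) ⊗ (q ⊗ p)) ⊗ q = max(0, 0.447 + 0.732 − 1) = max(0, 0.179) = 0.179

0.179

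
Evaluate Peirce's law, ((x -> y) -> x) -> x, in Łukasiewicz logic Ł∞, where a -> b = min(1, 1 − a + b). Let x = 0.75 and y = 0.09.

0.75

x -> y = min(1, 1 − 0.75 + 0.09) = min(1, 0.34) = 0.34
(x -> y) -> x = min(1, 1 − 0.34 + 0.75) = min(1, 1.41) = 1.00
((x -> y) -> x) -> x = min(1, 1 − 1.00 + 0.75) = min(1, 0.75) = 0.75
(The value 0.75 < 1 shows this instance is not satisfied; not a Ł∞-tautology in general.)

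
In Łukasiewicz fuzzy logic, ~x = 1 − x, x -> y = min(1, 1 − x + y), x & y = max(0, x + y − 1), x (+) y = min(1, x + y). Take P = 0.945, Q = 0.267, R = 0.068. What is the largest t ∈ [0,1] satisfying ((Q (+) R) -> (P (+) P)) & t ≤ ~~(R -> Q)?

Q (+) R = min(1, 0.267 + 0.068) = min(1, 0.335) = 0.335
P (+) P = min(1, 0.945 + 0.945) = min(1, 1.890) = 1.000
(Q (+) R) -> (P (+) P) = min(1, 1 − 0.335 + 1.000) = min(1, 1.665) = 1.000
So the left factor is (Q (+) R) -> (P (+) P) = 1.000.
R -> Q = min(1, 1 − 0.068 + 0.267) = min(1, 1.199) = 1.000
~(R -> Q) = 1 − 1.000 = 0.000
~~(R -> Q) = 1 − 0.000 = 1.000
So the right-hand bound is ~~(R -> Q) = 1.000.
The residuum of the Łukasiewicz t-norm gives the supremum: min(1, 1 − 1.000 + 1.000).
1 − 1.000 + 1.000 = 1.000, so t = min(1, 1.000) = 1.000.
Check: 1.000 & 1.000 = max(0, 1.000) = 1.000 ≤ 1.000.

1.000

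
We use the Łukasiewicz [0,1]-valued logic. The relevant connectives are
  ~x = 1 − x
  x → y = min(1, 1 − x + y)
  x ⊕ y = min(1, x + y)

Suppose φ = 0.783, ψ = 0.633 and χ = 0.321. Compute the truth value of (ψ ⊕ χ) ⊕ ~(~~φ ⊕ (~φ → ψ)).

ψ ⊕ χ = min(1, 0.633 + 0.321) = min(1, 0.954) = 0.954
~φ = 1 − 0.783 = 0.217
~~φ = 1 − 0.217 = 0.783
~φ → ψ = min(1, 1 − 0.217 + 0.633) = min(1, 1.416) = 1.000
~~φ ⊕ (~φ → ψ) = min(1, 0.783 + 1.000) = min(1, 1.783) = 1.000
~(~~φ ⊕ (~φ → ψ)) = 1 − 1.000 = 0.000
(ψ ⊕ χ) ⊕ ~(~~φ ⊕ (~φ → ψ)) = min(1, 0.954 + 0.000) = min(1, 0.954) = 0.954

0.954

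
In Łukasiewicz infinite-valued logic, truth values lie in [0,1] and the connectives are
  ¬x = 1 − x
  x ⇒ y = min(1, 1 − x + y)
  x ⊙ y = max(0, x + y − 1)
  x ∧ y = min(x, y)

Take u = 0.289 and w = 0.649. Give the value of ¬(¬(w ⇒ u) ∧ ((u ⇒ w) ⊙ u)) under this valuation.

w ⇒ u = min(1, 1 − 0.649 + 0.289) = min(1, 0.640) = 0.640
¬(w ⇒ u) = 1 − 0.640 = 0.360
u ⇒ w = min(1, 1 − 0.289 + 0.649) = min(1, 1.360) = 1.000
(u ⇒ w) ⊙ u = max(0, 1.000 + 0.289 − 1) = max(0, 0.289) = 0.289
¬(w ⇒ u) ∧ ((u ⇒ w) ⊙ u) = min(0.360, 0.289) = 0.289
¬(¬(w ⇒ u) ∧ ((u ⇒ w) ⊙ u)) = 1 − 0.289 = 0.711

0.711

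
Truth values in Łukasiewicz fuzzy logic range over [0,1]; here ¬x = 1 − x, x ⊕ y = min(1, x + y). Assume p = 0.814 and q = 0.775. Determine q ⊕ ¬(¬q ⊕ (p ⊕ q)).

0.775

¬q = 1 − 0.775 = 0.225
p ⊕ q = min(1, 0.814 + 0.775) = min(1, 1.589) = 1.000
¬q ⊕ (p ⊕ q) = min(1, 0.225 + 1.000) = min(1, 1.225) = 1.000
¬(¬q ⊕ (p ⊕ q)) = 1 − 1.000 = 0.000
q ⊕ ¬(¬q ⊕ (p ⊕ q)) = min(1, 0.775 + 0.000) = min(1, 0.775) = 0.775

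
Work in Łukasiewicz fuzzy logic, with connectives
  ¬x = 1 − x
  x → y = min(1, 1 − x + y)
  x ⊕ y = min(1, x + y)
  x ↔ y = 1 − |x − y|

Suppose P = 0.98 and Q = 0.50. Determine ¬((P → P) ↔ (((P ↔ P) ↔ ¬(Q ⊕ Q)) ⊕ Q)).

0.50

P → P = min(1, 1 − 0.98 + 0.98) = min(1, 1.00) = 1.00
P ↔ P = 1 − |0.98 − 0.98| = 1 − 0.00 = 1.00
Q ⊕ Q = min(1, 0.50 + 0.50) = min(1, 1.00) = 1.00
¬(Q ⊕ Q) = 1 − 1.00 = 0.00
(P ↔ P) ↔ ¬(Q ⊕ Q) = 1 − |1.00 − 0.00| = 1 − 1.00 = 0.00
((P ↔ P) ↔ ¬(Q ⊕ Q)) ⊕ Q = min(1, 0.00 + 0.50) = min(1, 0.50) = 0.50
(P → P) ↔ (((P ↔ P) ↔ ¬(Q ⊕ Q)) ⊕ Q) = 1 − |1.00 − 0.50| = 1 − 0.50 = 0.50
¬((P → P) ↔ (((P ↔ P) ↔ ¬(Q ⊕ Q)) ⊕ Q)) = 1 − 0.50 = 0.50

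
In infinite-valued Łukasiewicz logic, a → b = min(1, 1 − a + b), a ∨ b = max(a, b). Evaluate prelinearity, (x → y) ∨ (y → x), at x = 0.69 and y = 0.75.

1.00

x → y = min(1, 1 − 0.69 + 0.75) = min(1, 1.06) = 1.00
y → x = min(1, 1 − 0.75 + 0.69) = min(1, 0.94) = 0.94
(x → y) ∨ (y → x) = max(1.00, 0.94) = 1.00
(As expected: a Ł∞-tautology — holds in every MV-chain.)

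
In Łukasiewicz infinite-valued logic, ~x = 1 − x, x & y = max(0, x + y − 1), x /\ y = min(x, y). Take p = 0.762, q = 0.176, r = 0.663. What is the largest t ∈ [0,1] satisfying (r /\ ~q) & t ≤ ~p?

~q = 1 − 0.176 = 0.824
r /\ ~q = min(0.663, 0.824) = 0.663
So the left factor is r /\ ~q = 0.663.
~p = 1 − 0.762 = 0.238
So the right-hand bound is ~p = 0.238.
The residuum of the Łukasiewicz t-norm gives the supremum: min(1, 1 − 0.663 + 0.238).
1 − 0.663 + 0.238 = 0.575, so t = min(1, 0.575) = 0.575.
Check: 0.663 & 0.575 = max(0, 0.238) = 0.238 ≤ 0.238.

0.575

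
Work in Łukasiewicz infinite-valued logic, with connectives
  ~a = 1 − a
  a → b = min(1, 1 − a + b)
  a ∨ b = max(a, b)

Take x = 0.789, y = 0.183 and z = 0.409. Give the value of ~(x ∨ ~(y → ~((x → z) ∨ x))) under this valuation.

0.211

x → z = min(1, 1 − 0.789 + 0.409) = min(1, 0.620) = 0.620
(x → z) ∨ x = max(0.620, 0.789) = 0.789
~((x → z) ∨ x) = 1 − 0.789 = 0.211
y → ~((x → z) ∨ x) = min(1, 1 − 0.183 + 0.211) = min(1, 1.028) = 1.000
~(y → ~((x → z) ∨ x)) = 1 − 1.000 = 0.000
x ∨ ~(y → ~((x → z) ∨ x)) = max(0.789, 0.000) = 0.789
~(x ∨ ~(y → ~((x → z) ∨ x))) = 1 − 0.789 = 0.211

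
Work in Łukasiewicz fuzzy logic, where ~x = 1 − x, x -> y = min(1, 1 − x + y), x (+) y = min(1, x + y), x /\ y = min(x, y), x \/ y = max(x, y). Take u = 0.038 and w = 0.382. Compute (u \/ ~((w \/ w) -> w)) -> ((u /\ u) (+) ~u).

1.000

w \/ w = max(0.382, 0.382) = 0.382
(w \/ w) -> w = min(1, 1 − 0.382 + 0.382) = min(1, 1.000) = 1.000
~((w \/ w) -> w) = 1 − 1.000 = 0.000
u \/ ~((w \/ w) -> w) = max(0.038, 0.000) = 0.038
u /\ u = min(0.038, 0.038) = 0.038
~u = 1 − 0.038 = 0.962
(u /\ u) (+) ~u = min(1, 0.038 + 0.962) = min(1, 1.000) = 1.000
(u \/ ~((w \/ w) -> w)) -> ((u /\ u) (+) ~u) = min(1, 1 − 0.038 + 1.000) = min(1, 1.962) = 1.000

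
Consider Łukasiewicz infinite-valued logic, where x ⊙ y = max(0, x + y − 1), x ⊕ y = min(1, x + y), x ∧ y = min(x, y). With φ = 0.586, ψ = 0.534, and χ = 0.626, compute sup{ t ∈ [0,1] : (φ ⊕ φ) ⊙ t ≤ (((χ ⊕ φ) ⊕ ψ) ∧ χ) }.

0.626

φ ⊕ φ = min(1, 0.586 + 0.586) = min(1, 1.172) = 1.000
So the left factor is φ ⊕ φ = 1.000.
χ ⊕ φ = min(1, 0.626 + 0.586) = min(1, 1.212) = 1.000
(χ ⊕ φ) ⊕ ψ = min(1, 1.000 + 0.534) = min(1, 1.534) = 1.000
((χ ⊕ φ) ⊕ ψ) ∧ χ = min(1.000, 0.626) = 0.626
So the right-hand bound is ((χ ⊕ φ) ⊕ ψ) ∧ χ = 0.626.
The residuum of the Łukasiewicz t-norm gives the supremum: min(1, 1 − 1.000 + 0.626).
1 − 1.000 + 0.626 = 0.626, so t = min(1, 0.626) = 0.626.
Check: 1.000 ⊙ 0.626 = max(0, 0.626) = 0.626 ≤ 0.626.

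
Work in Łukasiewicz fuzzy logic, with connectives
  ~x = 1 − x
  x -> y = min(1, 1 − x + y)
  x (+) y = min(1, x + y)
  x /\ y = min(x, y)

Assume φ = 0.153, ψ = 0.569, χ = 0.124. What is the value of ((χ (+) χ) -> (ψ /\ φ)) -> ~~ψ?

0.664

χ (+) χ = min(1, 0.124 + 0.124) = min(1, 0.248) = 0.248
ψ /\ φ = min(0.569, 0.153) = 0.153
(χ (+) χ) -> (ψ /\ φ) = min(1, 1 − 0.248 + 0.153) = min(1, 0.905) = 0.905
~ψ = 1 − 0.569 = 0.431
~~ψ = 1 − 0.431 = 0.569
((χ (+) χ) -> (ψ /\ φ)) -> ~~ψ = min(1, 1 − 0.905 + 0.569) = min(1, 0.664) = 0.664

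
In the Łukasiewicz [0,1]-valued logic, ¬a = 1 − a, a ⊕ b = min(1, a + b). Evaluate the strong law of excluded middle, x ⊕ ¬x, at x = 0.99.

¬x = 1 − 0.99 = 0.01
x ⊕ ¬x = min(1, 0.99 + 0.01) = min(1, 1.00) = 1.00
(As expected: always 1 in Ł∞ since a ⊕ (1−a) = 1.)

1.00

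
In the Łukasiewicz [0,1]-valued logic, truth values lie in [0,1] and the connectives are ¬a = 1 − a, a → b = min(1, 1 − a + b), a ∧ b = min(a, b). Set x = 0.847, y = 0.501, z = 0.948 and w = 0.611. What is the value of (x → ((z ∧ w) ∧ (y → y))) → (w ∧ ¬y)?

0.735

z ∧ w = min(0.948, 0.611) = 0.611
y → y = min(1, 1 − 0.501 + 0.501) = min(1, 1.000) = 1.000
(z ∧ w) ∧ (y → y) = min(0.611, 1.000) = 0.611
x → ((z ∧ w) ∧ (y → y)) = min(1, 1 − 0.847 + 0.611) = min(1, 0.764) = 0.764
¬y = 1 − 0.501 = 0.499
w ∧ ¬y = min(0.611, 0.499) = 0.499
(x → ((z ∧ w) ∧ (y → y))) → (w ∧ ¬y) = min(1, 1 − 0.764 + 0.499) = min(1, 0.735) = 0.735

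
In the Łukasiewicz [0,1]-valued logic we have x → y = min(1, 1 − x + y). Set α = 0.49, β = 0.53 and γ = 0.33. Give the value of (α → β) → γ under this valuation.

α → β = min(1, 1 − 0.49 + 0.53) = min(1, 1.04) = 1.00
(α → β) → γ = min(1, 1 − 1.00 + 0.33) = min(1, 0.33) = 0.33

0.33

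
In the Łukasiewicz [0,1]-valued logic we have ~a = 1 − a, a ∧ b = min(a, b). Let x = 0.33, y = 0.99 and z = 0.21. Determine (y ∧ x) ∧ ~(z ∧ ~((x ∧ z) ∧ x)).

y ∧ x = min(0.99, 0.33) = 0.33
x ∧ z = min(0.33, 0.21) = 0.21
(x ∧ z) ∧ x = min(0.21, 0.33) = 0.21
~((x ∧ z) ∧ x) = 1 − 0.21 = 0.79
z ∧ ~((x ∧ z) ∧ x) = min(0.21, 0.79) = 0.21
~(z ∧ ~((x ∧ z) ∧ x)) = 1 − 0.21 = 0.79
(y ∧ x) ∧ ~(z ∧ ~((x ∧ z) ∧ x)) = min(0.33, 0.79) = 0.33

0.33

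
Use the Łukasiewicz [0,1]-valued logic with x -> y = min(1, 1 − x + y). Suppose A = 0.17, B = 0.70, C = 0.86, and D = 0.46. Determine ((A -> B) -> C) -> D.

A -> B = min(1, 1 − 0.17 + 0.70) = min(1, 1.53) = 1.00
(A -> B) -> C = min(1, 1 − 1.00 + 0.86) = min(1, 0.86) = 0.86
((A -> B) -> C) -> D = min(1, 1 − 0.86 + 0.46) = min(1, 0.60) = 0.60

0.60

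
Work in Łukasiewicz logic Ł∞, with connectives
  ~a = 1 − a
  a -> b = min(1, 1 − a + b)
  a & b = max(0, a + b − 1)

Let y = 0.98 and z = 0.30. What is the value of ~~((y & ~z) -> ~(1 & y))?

~z = 1 − 0.30 = 0.70
y & ~z = max(0, 0.98 + 0.70 − 1) = max(0, 0.68) = 0.68
1 & y = max(0, 1.00 + 0.98 − 1) = max(0, 0.98) = 0.98
~(1 & y) = 1 − 0.98 = 0.02
(y & ~z) -> ~(1 & y) = min(1, 1 − 0.68 + 0.02) = min(1, 0.34) = 0.34
~((y & ~z) -> ~(1 & y)) = 1 − 0.34 = 0.66
~~((y & ~z) -> ~(1 & y)) = 1 − 0.66 = 0.34

0.34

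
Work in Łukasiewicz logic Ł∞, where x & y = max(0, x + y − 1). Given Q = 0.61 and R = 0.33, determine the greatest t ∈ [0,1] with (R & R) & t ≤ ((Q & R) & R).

1.00

R & R = max(0, 0.33 + 0.33 − 1) = max(0, -0.34) = 0.00
So the left factor is R & R = 0.00.
Q & R = max(0, 0.61 + 0.33 − 1) = max(0, -0.06) = 0.00
(Q & R) & R = max(0, 0.00 + 0.33 − 1) = max(0, -0.67) = 0.00
So the right-hand bound is (Q & R) & R = 0.00.
The residuum of the Łukasiewicz t-norm gives the supremum: min(1, 1 − 0.00 + 0.00).
1 − 0.00 + 0.00 = 1.00, so t = min(1, 1.00) = 1.00.
Check: 0.00 & 1.00 = max(0, 0.00) = 0.00 ≤ 0.00.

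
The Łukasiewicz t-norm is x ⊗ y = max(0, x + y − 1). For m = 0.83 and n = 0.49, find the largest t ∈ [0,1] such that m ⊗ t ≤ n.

0.66

The residuum of the Łukasiewicz t-norm gives the supremum: min(1, 1 − 0.83 + 0.49).
1 − 0.83 + 0.49 = 0.66, so t = min(1, 0.66) = 0.66.
Check: 0.83 ⊗ 0.66 = max(0, 0.49) = 0.49 ≤ 0.49.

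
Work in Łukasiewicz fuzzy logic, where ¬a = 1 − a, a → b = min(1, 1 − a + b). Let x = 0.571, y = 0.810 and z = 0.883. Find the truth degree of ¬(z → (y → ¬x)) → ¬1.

0.736

¬x = 1 − 0.571 = 0.429
y → ¬x = min(1, 1 − 0.810 + 0.429) = min(1, 0.619) = 0.619
z → (y → ¬x) = min(1, 1 − 0.883 + 0.619) = min(1, 0.736) = 0.736
¬(z → (y → ¬x)) = 1 − 0.736 = 0.264
¬1 = 1 − 1.000 = 0.000
¬(z → (y → ¬x)) → ¬1 = min(1, 1 − 0.264 + 0.000) = min(1, 0.736) = 0.736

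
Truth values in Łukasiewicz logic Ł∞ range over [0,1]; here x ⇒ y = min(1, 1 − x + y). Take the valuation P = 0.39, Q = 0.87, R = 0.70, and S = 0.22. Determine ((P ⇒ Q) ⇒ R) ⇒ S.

P ⇒ Q = min(1, 1 − 0.39 + 0.87) = min(1, 1.48) = 1.00
(P ⇒ Q) ⇒ R = min(1, 1 − 1.00 + 0.70) = min(1, 0.70) = 0.70
((P ⇒ Q) ⇒ R) ⇒ S = min(1, 1 − 0.70 + 0.22) = min(1, 0.52) = 0.52

0.52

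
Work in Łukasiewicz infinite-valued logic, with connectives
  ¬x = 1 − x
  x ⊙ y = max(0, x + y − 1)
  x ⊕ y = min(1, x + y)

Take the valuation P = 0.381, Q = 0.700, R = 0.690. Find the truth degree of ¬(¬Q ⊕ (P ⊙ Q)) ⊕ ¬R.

¬Q = 1 − 0.700 = 0.300
P ⊙ Q = max(0, 0.381 + 0.700 − 1) = max(0, 0.081) = 0.081
¬Q ⊕ (P ⊙ Q) = min(1, 0.300 + 0.081) = min(1, 0.381) = 0.381
¬(¬Q ⊕ (P ⊙ Q)) = 1 − 0.381 = 0.619
¬R = 1 − 0.690 = 0.310
¬(¬Q ⊕ (P ⊙ Q)) ⊕ ¬R = min(1, 0.619 + 0.310) = min(1, 0.929) = 0.929

0.929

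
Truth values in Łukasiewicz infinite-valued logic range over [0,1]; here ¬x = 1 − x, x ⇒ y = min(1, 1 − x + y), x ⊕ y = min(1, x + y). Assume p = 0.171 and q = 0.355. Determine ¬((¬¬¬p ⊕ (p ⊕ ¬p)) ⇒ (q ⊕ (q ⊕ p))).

¬p = 1 − 0.171 = 0.829
¬¬p = 1 − 0.829 = 0.171
¬¬¬p = 1 − 0.171 = 0.829
p ⊕ ¬p = min(1, 0.171 + 0.829) = min(1, 1.000) = 1.000
¬¬¬p ⊕ (p ⊕ ¬p) = min(1, 0.829 + 1.000) = min(1, 1.829) = 1.000
q ⊕ p = min(1, 0.355 + 0.171) = min(1, 0.526) = 0.526
q ⊕ (q ⊕ p) = min(1, 0.355 + 0.526) = min(1, 0.881) = 0.881
(¬¬¬p ⊕ (p ⊕ ¬p)) ⇒ (q ⊕ (q ⊕ p)) = min(1, 1 − 1.000 + 0.881) = min(1, 0.881) = 0.881
¬((¬¬¬p ⊕ (p ⊕ ¬p)) ⇒ (q ⊕ (q ⊕ p))) = 1 − 0.881 = 0.119

0.119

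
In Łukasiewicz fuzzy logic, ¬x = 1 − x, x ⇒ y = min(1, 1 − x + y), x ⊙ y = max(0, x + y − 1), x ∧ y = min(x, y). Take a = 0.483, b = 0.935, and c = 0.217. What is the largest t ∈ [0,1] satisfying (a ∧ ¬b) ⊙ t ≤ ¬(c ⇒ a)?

¬b = 1 − 0.935 = 0.065
a ∧ ¬b = min(0.483, 0.065) = 0.065
So the left factor is a ∧ ¬b = 0.065.
c ⇒ a = min(1, 1 − 0.217 + 0.483) = min(1, 1.266) = 1.000
¬(c ⇒ a) = 1 − 1.000 = 0.000
So the right-hand bound is ¬(c ⇒ a) = 0.000.
The residuum of the Łukasiewicz t-norm gives the supremum: min(1, 1 − 0.065 + 0.000).
1 − 0.065 + 0.000 = 0.935, so t = min(1, 0.935) = 0.935.
Check: 0.065 ⊙ 0.935 = max(0, 0.000) = 0.000 ≤ 0.000.

0.935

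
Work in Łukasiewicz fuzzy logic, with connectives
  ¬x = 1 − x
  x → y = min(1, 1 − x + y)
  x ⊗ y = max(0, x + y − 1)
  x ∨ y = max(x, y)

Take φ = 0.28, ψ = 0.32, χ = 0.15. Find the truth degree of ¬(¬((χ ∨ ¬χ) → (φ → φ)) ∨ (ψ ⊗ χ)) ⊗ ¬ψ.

0.68

¬χ = 1 − 0.15 = 0.85
χ ∨ ¬χ = max(0.15, 0.85) = 0.85
φ → φ = min(1, 1 − 0.28 + 0.28) = min(1, 1.00) = 1.00
(χ ∨ ¬χ) → (φ → φ) = min(1, 1 − 0.85 + 1.00) = min(1, 1.15) = 1.00
¬((χ ∨ ¬χ) → (φ → φ)) = 1 − 1.00 = 0.00
ψ ⊗ χ = max(0, 0.32 + 0.15 − 1) = max(0, -0.53) = 0.00
¬((χ ∨ ¬χ) → (φ → φ)) ∨ (ψ ⊗ χ) = max(0.00, 0.00) = 0.00
¬(¬((χ ∨ ¬χ) → (φ → φ)) ∨ (ψ ⊗ χ)) = 1 − 0.00 = 1.00
¬ψ = 1 − 0.32 = 0.68
¬(¬((χ ∨ ¬χ) → (φ → φ)) ∨ (ψ ⊗ χ)) ⊗ ¬ψ = max(0, 1.00 + 0.68 − 1) = max(0, 0.68) = 0.68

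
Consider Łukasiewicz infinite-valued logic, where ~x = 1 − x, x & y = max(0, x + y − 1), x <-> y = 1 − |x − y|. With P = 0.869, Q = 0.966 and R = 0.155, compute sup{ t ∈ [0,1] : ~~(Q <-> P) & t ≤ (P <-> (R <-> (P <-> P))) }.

Q <-> P = 1 − |0.966 − 0.869| = 1 − 0.097 = 0.903
~(Q <-> P) = 1 − 0.903 = 0.097
~~(Q <-> P) = 1 − 0.097 = 0.903
So the left factor is ~~(Q <-> P) = 0.903.
P <-> P = 1 − |0.869 − 0.869| = 1 − 0.000 = 1.000
R <-> (P <-> P) = 1 − |0.155 − 1.000| = 1 − 0.845 = 0.155
P <-> (R <-> (P <-> P)) = 1 − |0.869 − 0.155| = 1 − 0.714 = 0.286
So the right-hand bound is P <-> (R <-> (P <-> P)) = 0.286.
The residuum of the Łukasiewicz t-norm gives the supremum: min(1, 1 − 0.903 + 0.286).
1 − 0.903 + 0.286 = 0.383, so t = min(1, 0.383) = 0.383.
Check: 0.903 & 0.383 = max(0, 0.286) = 0.286 ≤ 0.286.

0.383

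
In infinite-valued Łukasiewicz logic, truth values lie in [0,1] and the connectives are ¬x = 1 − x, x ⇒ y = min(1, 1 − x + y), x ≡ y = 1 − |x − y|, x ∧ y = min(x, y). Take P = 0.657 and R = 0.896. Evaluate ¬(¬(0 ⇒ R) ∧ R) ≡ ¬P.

0 ⇒ R = min(1, 1 − 0.000 + 0.896) = min(1, 1.896) = 1.000
¬(0 ⇒ R) = 1 − 1.000 = 0.000
¬(0 ⇒ R) ∧ R = min(0.000, 0.896) = 0.000
¬(¬(0 ⇒ R) ∧ R) = 1 − 0.000 = 1.000
¬P = 1 − 0.657 = 0.343
¬(¬(0 ⇒ R) ∧ R) ≡ ¬P = 1 − |1.000 − 0.343| = 1 − 0.657 = 0.343

0.343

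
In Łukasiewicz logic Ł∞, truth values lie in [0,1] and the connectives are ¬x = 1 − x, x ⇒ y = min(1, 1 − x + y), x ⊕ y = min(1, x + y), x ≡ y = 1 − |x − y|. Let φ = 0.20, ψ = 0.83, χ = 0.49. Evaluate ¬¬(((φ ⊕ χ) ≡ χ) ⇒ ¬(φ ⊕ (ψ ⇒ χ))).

0.34

φ ⊕ χ = min(1, 0.20 + 0.49) = min(1, 0.69) = 0.69
(φ ⊕ χ) ≡ χ = 1 − |0.69 − 0.49| = 1 − 0.20 = 0.80
ψ ⇒ χ = min(1, 1 − 0.83 + 0.49) = min(1, 0.66) = 0.66
φ ⊕ (ψ ⇒ χ) = min(1, 0.20 + 0.66) = min(1, 0.86) = 0.86
¬(φ ⊕ (ψ ⇒ χ)) = 1 − 0.86 = 0.14
((φ ⊕ χ) ≡ χ) ⇒ ¬(φ ⊕ (ψ ⇒ χ)) = min(1, 1 − 0.80 + 0.14) = min(1, 0.34) = 0.34
¬(((φ ⊕ χ) ≡ χ) ⇒ ¬(φ ⊕ (ψ ⇒ χ))) = 1 − 0.34 = 0.66
¬¬(((φ ⊕ χ) ≡ χ) ⇒ ¬(φ ⊕ (ψ ⇒ χ))) = 1 − 0.66 = 0.34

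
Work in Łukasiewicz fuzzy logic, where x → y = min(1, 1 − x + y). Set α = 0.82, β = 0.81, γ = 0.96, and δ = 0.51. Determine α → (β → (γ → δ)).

γ → δ = min(1, 1 − 0.96 + 0.51) = min(1, 0.55) = 0.55
β → (γ → δ) = min(1, 1 − 0.81 + 0.55) = min(1, 0.74) = 0.74
α → (β → (γ → δ)) = min(1, 1 − 0.82 + 0.74) = min(1, 0.92) = 0.92

0.92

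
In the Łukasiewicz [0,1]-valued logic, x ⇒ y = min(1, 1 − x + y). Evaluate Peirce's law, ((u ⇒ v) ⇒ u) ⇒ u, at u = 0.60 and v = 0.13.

0.60

u ⇒ v = min(1, 1 − 0.60 + 0.13) = min(1, 0.53) = 0.53
(u ⇒ v) ⇒ u = min(1, 1 − 0.53 + 0.60) = min(1, 1.07) = 1.00
((u ⇒ v) ⇒ u) ⇒ u = min(1, 1 − 1.00 + 0.60) = min(1, 0.60) = 0.60
(The value 0.60 < 1 shows this instance is not satisfied; not a Ł∞-tautology in general.)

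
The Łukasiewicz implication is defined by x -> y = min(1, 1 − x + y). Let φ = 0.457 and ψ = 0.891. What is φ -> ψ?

φ -> ψ = min(1, 1 − 0.457 + 0.891) = min(1, 1.434) = 1.000
For comparison, the Gödel implication (1 if x ≤ y else y) would give 1.000.

1.000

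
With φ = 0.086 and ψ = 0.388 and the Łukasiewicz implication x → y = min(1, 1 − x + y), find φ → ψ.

φ → ψ = min(1, 1 − 0.086 + 0.388) = min(1, 1.302) = 1.000
For comparison, the Gödel implication (1 if x ≤ y else y) would give 1.000.

1.000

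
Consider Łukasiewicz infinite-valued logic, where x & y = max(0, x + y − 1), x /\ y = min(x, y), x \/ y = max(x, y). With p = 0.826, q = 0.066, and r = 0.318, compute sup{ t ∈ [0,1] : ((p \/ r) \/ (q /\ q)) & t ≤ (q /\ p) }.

0.240

p \/ r = max(0.826, 0.318) = 0.826
q /\ q = min(0.066, 0.066) = 0.066
(p \/ r) \/ (q /\ q) = max(0.826, 0.066) = 0.826
So the left factor is (p \/ r) \/ (q /\ q) = 0.826.
q /\ p = min(0.066, 0.826) = 0.066
So the right-hand bound is q /\ p = 0.066.
The residuum of the Łukasiewicz t-norm gives the supremum: min(1, 1 − 0.826 + 0.066).
1 − 0.826 + 0.066 = 0.240, so t = min(1, 0.240) = 0.240.
Check: 0.826 & 0.240 = max(0, 0.066) = 0.066 ≤ 0.066.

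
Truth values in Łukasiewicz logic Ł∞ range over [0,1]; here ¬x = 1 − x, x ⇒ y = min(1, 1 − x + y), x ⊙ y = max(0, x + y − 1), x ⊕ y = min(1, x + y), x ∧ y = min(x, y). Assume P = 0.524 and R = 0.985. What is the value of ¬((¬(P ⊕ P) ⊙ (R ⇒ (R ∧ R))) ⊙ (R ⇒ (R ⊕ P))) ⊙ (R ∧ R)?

P ⊕ P = min(1, 0.524 + 0.524) = min(1, 1.048) = 1.000
¬(P ⊕ P) = 1 − 1.000 = 0.000
R ∧ R = min(0.985, 0.985) = 0.985
R ⇒ (R ∧ R) = min(1, 1 − 0.985 + 0.985) = min(1, 1.000) = 1.000
¬(P ⊕ P) ⊙ (R ⇒ (R ∧ R)) = max(0, 0.000 + 1.000 − 1) = max(0, 0.000) = 0.000
R ⊕ P = min(1, 0.985 + 0.524) = min(1, 1.509) = 1.000
R ⇒ (R ⊕ P) = min(1, 1 − 0.985 + 1.000) = min(1, 1.015) = 1.000
(¬(P ⊕ P) ⊙ (R ⇒ (R ∧ R))) ⊙ (R ⇒ (R ⊕ P)) = max(0, 0.000 + 1.000 − 1) = max(0, 0.000) = 0.000
¬((¬(P ⊕ P) ⊙ (R ⇒ (R ∧ R))) ⊙ (R ⇒ (R ⊕ P))) = 1 − 0.000 = 1.000
¬((¬(P ⊕ P) ⊙ (R ⇒ (R ∧ R))) ⊙ (R ⇒ (R ⊕ P))) ⊙ (R ∧ R) = max(0, 1.000 + 0.985 − 1) = max(0, 0.985) = 0.985

0.985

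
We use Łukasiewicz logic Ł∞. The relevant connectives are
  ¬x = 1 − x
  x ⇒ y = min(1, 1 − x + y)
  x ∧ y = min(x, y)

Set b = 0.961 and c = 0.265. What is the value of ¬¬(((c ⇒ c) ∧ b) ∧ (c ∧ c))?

0.265

c ⇒ c = min(1, 1 − 0.265 + 0.265) = min(1, 1.000) = 1.000
(c ⇒ c) ∧ b = min(1.000, 0.961) = 0.961
c ∧ c = min(0.265, 0.265) = 0.265
((c ⇒ c) ∧ b) ∧ (c ∧ c) = min(0.961, 0.265) = 0.265
¬(((c ⇒ c) ∧ b) ∧ (c ∧ c)) = 1 − 0.265 = 0.735
¬¬(((c ⇒ c) ∧ b) ∧ (c ∧ c)) = 1 − 0.735 = 0.265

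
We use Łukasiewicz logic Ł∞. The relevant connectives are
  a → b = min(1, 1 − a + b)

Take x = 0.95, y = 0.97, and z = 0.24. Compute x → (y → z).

0.32

y → z = min(1, 1 − 0.97 + 0.24) = min(1, 0.27) = 0.27
x → (y → z) = min(1, 1 − 0.95 + 0.27) = min(1, 0.32) = 0.32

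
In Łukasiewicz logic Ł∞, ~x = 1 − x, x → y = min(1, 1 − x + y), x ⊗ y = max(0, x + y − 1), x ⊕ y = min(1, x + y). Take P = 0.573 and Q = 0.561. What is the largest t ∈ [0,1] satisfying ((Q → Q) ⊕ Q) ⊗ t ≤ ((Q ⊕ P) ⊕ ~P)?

Q → Q = min(1, 1 − 0.561 + 0.561) = min(1, 1.000) = 1.000
(Q → Q) ⊕ Q = min(1, 1.000 + 0.561) = min(1, 1.561) = 1.000
So the left factor is (Q → Q) ⊕ Q = 1.000.
Q ⊕ P = min(1, 0.561 + 0.573) = min(1, 1.134) = 1.000
~P = 1 − 0.573 = 0.427
(Q ⊕ P) ⊕ ~P = min(1, 1.000 + 0.427) = min(1, 1.427) = 1.000
So the right-hand bound is (Q ⊕ P) ⊕ ~P = 1.000.
The residuum of the Łukasiewicz t-norm gives the supremum: min(1, 1 − 1.000 + 1.000).
1 − 1.000 + 1.000 = 1.000, so t = min(1, 1.000) = 1.000.
Check: 1.000 ⊗ 1.000 = max(0, 1.000) = 1.000 ≤ 1.000.

1.000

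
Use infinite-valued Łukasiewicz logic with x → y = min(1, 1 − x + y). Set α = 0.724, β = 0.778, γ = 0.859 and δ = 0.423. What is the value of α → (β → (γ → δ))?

γ → δ = min(1, 1 − 0.859 + 0.423) = min(1, 0.564) = 0.564
β → (γ → δ) = min(1, 1 − 0.778 + 0.564) = min(1, 0.786) = 0.786
α → (β → (γ → δ)) = min(1, 1 − 0.724 + 0.786) = min(1, 1.062) = 1.000

1.000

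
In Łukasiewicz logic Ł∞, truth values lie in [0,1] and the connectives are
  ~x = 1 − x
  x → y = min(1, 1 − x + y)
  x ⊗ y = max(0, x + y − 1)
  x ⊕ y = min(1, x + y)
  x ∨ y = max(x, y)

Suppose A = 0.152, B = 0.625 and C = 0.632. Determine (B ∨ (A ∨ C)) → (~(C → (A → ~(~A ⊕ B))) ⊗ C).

A ∨ C = max(0.152, 0.632) = 0.632
B ∨ (A ∨ C) = max(0.625, 0.632) = 0.632
~A = 1 − 0.152 = 0.848
~A ⊕ B = min(1, 0.848 + 0.625) = min(1, 1.473) = 1.000
~(~A ⊕ B) = 1 − 1.000 = 0.000
A → ~(~A ⊕ B) = min(1, 1 − 0.152 + 0.000) = min(1, 0.848) = 0.848
C → (A → ~(~A ⊕ B)) = min(1, 1 − 0.632 + 0.848) = min(1, 1.216) = 1.000
~(C → (A → ~(~A ⊕ B))) = 1 − 1.000 = 0.000
~(C → (A → ~(~A ⊕ B))) ⊗ C = max(0, 0.000 + 0.632 − 1) = max(0, -0.368) = 0.000
(B ∨ (A ∨ C)) → (~(C → (A → ~(~A ⊕ B))) ⊗ C) = min(1, 1 − 0.632 + 0.000) = min(1, 0.368) = 0.368

0.368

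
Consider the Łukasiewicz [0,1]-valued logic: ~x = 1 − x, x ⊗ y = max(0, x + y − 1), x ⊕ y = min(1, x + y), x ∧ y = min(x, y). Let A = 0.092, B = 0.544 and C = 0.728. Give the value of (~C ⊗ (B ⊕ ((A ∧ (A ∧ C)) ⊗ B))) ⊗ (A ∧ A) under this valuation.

0.000

~C = 1 − 0.728 = 0.272
A ∧ C = min(0.092, 0.728) = 0.092
A ∧ (A ∧ C) = min(0.092, 0.092) = 0.092
(A ∧ (A ∧ C)) ⊗ B = max(0, 0.092 + 0.544 − 1) = max(0, -0.364) = 0.000
B ⊕ ((A ∧ (A ∧ C)) ⊗ B) = min(1, 0.544 + 0.000) = min(1, 0.544) = 0.544
~C ⊗ (B ⊕ ((A ∧ (A ∧ C)) ⊗ B)) = max(0, 0.272 + 0.544 − 1) = max(0, -0.184) = 0.000
A ∧ A = min(0.092, 0.092) = 0.092
(~C ⊗ (B ⊕ ((A ∧ (A ∧ C)) ⊗ B))) ⊗ (A ∧ A) = max(0, 0.000 + 0.092 − 1) = max(0, -0.908) = 0.000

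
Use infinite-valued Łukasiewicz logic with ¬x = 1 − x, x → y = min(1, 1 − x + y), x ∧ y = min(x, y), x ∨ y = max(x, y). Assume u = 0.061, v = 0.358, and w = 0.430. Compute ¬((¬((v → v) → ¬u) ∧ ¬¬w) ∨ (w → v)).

0.072

v → v = min(1, 1 − 0.358 + 0.358) = min(1, 1.000) = 1.000
¬u = 1 − 0.061 = 0.939
(v → v) → ¬u = min(1, 1 − 1.000 + 0.939) = min(1, 0.939) = 0.939
¬((v → v) → ¬u) = 1 − 0.939 = 0.061
¬w = 1 − 0.430 = 0.570
¬¬w = 1 − 0.570 = 0.430
¬((v → v) → ¬u) ∧ ¬¬w = min(0.061, 0.430) = 0.061
w → v = min(1, 1 − 0.430 + 0.358) = min(1, 0.928) = 0.928
(¬((v → v) → ¬u) ∧ ¬¬w) ∨ (w → v) = max(0.061, 0.928) = 0.928
¬((¬((v → v) → ¬u) ∧ ¬¬w) ∨ (w → v)) = 1 − 0.928 = 0.072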